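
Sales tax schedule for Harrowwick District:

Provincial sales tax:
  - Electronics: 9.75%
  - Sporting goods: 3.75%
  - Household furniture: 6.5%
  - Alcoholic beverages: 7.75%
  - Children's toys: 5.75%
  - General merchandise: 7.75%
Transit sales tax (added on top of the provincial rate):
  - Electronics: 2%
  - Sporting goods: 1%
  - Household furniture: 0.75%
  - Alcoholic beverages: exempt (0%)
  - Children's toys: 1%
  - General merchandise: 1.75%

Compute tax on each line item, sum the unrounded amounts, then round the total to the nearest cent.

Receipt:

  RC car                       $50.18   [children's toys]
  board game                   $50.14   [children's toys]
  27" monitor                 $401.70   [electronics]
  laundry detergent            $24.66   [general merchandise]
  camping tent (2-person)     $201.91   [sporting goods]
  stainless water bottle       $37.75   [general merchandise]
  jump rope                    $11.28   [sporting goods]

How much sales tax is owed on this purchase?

$70.03

RC car $50.18: children's toys → 5.75% + 1% transit = 6.75% → $3.38715
Board game $50.14: children's toys → 5.75% + 1% transit = 6.75% → $3.38445
27" monitor $401.70: electronics → 9.75% + 2% transit = 11.75% → $47.19975
Laundry detergent $24.66: general merchandise → 7.75% + 1.75% transit = 9.5% → $2.3427
Camping tent (2-person) $201.91: sporting goods → 3.75% + 1% transit = 4.75% → $9.590725
Stainless water bottle $37.75: general merchandise → 7.75% + 1.75% transit = 9.5% → $3.58625
Jump rope $11.28: sporting goods → 3.75% + 1% transit = 4.75% → $0.5358
Unrounded tax sum = $70.026825 → $70.03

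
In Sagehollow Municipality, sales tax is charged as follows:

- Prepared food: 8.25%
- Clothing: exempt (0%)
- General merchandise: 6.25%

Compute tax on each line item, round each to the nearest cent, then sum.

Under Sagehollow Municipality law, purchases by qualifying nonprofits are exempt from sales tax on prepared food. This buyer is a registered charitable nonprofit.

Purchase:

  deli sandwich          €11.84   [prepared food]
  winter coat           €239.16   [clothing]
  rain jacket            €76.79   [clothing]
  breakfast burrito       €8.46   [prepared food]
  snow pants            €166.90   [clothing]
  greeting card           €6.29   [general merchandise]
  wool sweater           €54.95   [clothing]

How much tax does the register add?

€0.39

Deli sandwich €11.84: prepared food, buyer-exempt → 0% → €0.00
Winter coat €239.16: clothing → 0% → €0.00
Rain jacket €76.79: clothing → 0% → €0.00
Breakfast burrito €8.46: prepared food, buyer-exempt → 0% → €0.00
Snow pants €166.90: clothing → 0% → €0.00
Greeting card €6.29: general merchandise → 6.25% → €0.39
Wool sweater €54.95: clothing → 0% → €0.00
Total tax = €0.39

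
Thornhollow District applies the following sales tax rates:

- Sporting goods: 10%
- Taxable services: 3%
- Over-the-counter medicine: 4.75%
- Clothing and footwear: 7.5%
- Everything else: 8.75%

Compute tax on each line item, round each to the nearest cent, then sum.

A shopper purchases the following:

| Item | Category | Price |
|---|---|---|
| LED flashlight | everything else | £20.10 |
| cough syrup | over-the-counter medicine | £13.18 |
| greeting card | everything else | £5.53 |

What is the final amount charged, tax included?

£41.68

LED flashlight £20.10: everything else → 8.75% → £1.76
Cough syrup £13.18: over-the-counter medicine → 4.75% → £0.63
Greeting card £5.53: everything else → 8.75% → £0.48
Subtotal = £38.81; tax = £2.87; total due = £41.68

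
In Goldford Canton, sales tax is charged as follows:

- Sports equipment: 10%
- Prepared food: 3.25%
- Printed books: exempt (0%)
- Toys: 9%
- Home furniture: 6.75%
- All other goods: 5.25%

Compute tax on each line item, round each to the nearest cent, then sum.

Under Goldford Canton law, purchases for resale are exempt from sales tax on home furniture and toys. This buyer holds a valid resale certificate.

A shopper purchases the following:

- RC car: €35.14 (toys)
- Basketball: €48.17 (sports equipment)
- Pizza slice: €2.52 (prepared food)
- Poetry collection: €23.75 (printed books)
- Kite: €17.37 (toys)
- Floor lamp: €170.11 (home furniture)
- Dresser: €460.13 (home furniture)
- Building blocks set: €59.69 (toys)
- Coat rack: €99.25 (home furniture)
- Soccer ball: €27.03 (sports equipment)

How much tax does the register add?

€7.60

RC car €35.14: toys, buyer-exempt → 0% → €0.00
Basketball €48.17: sports equipment → 10% → €4.82
Pizza slice €2.52: prepared food → 3.25% → €0.08
Poetry collection €23.75: printed books → 0% → €0.00
Kite €17.37: toys, buyer-exempt → 0% → €0.00
Floor lamp €170.11: home furniture, buyer-exempt → 0% → €0.00
Dresser €460.13: home furniture, buyer-exempt → 0% → €0.00
Building blocks set €59.69: toys, buyer-exempt → 0% → €0.00
Coat rack €99.25: home furniture, buyer-exempt → 0% → €0.00
Soccer ball €27.03: sports equipment → 10% → €2.70
Total tax = €4.82 + €0.08 + €2.70 = €7.60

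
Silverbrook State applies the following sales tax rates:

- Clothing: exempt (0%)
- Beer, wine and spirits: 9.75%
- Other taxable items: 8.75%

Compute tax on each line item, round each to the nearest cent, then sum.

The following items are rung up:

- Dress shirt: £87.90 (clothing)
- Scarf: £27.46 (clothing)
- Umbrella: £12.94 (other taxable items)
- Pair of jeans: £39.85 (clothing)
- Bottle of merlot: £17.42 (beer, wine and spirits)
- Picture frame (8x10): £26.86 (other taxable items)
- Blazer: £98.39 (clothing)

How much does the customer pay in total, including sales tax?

Dress shirt £87.90: clothing → 0% → £0.00
Scarf £27.46: clothing → 0% → £0.00
Umbrella £12.94: other taxable items → 8.75% → £1.13
Pair of jeans £39.85: clothing → 0% → £0.00
Bottle of merlot £17.42: beer, wine and spirits → 9.75% → £1.70
Picture frame (8x10) £26.86: other taxable items → 8.75% → £2.35
Blazer £98.39: clothing → 0% → £0.00
Subtotal = £310.82; tax = £5.18; total due = £316.00

£316.00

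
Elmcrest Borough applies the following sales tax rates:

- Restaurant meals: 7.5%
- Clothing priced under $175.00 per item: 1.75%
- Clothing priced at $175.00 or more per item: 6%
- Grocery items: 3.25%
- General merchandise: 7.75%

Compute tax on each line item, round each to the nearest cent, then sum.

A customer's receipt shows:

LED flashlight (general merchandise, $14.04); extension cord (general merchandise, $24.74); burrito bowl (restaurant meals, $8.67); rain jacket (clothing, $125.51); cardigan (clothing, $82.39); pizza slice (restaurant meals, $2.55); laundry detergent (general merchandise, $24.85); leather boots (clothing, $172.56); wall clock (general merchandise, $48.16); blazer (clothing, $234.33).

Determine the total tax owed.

$30.23

LED flashlight $14.04: general merchandise → 7.75% → $1.09
Extension cord $24.74: general merchandise → 7.75% → $1.92
Burrito bowl $8.67: restaurant meals → 7.5% → $0.65
Rain jacket $125.51: clothing, under $175.00 → 1.75% → $2.20
Cardigan $82.39: clothing, under $175.00 → 1.75% → $1.44
Pizza slice $2.55: restaurant meals → 7.5% → $0.19
Laundry detergent $24.85: general merchandise → 7.75% → $1.93
Leather boots $172.56: clothing, under $175.00 → 1.75% → $3.02
Wall clock $48.16: general merchandise → 7.75% → $3.73
Blazer $234.33: clothing, $175.00 or more → 6% → $14.06
Total tax = $1.09 + $1.92 + $0.65 + $2.20 + $1.44 + $0.19 + $1.93 + $3.02 + $3.73 + $14.06 = $30.23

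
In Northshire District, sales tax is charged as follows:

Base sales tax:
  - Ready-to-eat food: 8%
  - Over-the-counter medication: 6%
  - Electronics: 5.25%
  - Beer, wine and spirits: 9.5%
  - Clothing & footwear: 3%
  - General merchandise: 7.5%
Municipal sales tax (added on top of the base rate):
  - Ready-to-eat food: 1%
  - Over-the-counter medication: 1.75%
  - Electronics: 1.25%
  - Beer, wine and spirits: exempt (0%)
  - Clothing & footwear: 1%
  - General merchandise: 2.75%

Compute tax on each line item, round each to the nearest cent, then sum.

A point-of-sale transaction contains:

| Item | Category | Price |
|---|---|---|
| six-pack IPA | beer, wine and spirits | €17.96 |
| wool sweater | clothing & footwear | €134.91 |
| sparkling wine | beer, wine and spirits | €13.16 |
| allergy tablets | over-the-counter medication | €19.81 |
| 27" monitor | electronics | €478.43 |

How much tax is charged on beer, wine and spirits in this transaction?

Six-pack IPA €17.96: beer, wine and spirits → 9.5% + 0% municipal = 9.5% → €1.71
Sparkling wine €13.16: beer, wine and spirits → 9.5% + 0% municipal = 9.5% → €1.25
Tax on beer, wine and spirits = €1.71 + €1.25 = €2.96

€2.96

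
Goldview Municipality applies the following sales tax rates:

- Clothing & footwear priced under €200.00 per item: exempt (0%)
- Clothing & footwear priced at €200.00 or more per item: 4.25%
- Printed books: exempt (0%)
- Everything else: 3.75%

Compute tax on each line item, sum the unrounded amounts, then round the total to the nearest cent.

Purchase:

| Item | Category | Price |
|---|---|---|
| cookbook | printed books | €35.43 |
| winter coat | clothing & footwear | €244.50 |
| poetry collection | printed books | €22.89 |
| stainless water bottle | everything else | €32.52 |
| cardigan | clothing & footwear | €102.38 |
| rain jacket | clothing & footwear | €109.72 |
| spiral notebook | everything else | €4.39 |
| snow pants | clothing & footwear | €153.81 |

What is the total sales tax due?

Cookbook €35.43: printed books → 0% → €0.00
Winter coat €244.50: clothing & footwear, €200.00 or more → 4.25% → €10.39125
Poetry collection €22.89: printed books → 0% → €0.00
Stainless water bottle €32.52: everything else → 3.75% → €1.2195
Cardigan €102.38: clothing & footwear, under €200.00 → 0% → €0.00
Rain jacket €109.72: clothing & footwear, under €200.00 → 0% → €0.00
Spiral notebook €4.39: everything else → 3.75% → €0.164625
Snow pants €153.81: clothing & footwear, under €200.00 → 0% → €0.00
Unrounded tax sum = €11.775375 → €11.78

€11.78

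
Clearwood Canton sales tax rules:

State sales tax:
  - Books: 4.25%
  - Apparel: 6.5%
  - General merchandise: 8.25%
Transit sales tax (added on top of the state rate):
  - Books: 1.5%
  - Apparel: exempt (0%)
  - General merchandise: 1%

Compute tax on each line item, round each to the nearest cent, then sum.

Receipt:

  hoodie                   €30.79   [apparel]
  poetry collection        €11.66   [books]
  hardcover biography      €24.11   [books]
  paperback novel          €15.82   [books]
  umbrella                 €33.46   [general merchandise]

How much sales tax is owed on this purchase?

€8.07

Hoodie €30.79: apparel → 6.5% + 0% transit = 6.5% → €2.00
Poetry collection €11.66: books → 4.25% + 1.5% transit = 5.75% → €0.67
Hardcover biography €24.11: books → 4.25% + 1.5% transit = 5.75% → €1.39
Paperback novel €15.82: books → 4.25% + 1.5% transit = 5.75% → €0.91
Umbrella €33.46: general merchandise → 8.25% + 1% transit = 9.25% → €3.10
Total tax = €2.00 + €0.67 + €1.39 + €0.91 + €3.10 = €8.07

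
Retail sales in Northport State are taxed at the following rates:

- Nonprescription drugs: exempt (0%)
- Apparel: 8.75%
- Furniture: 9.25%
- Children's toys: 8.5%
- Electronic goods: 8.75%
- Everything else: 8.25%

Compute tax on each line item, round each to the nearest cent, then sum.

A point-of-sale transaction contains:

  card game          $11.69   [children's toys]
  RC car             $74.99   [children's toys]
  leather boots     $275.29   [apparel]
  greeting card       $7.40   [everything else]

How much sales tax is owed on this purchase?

Card game $11.69: children's toys → 8.5% → $0.99
RC car $74.99: children's toys → 8.5% → $6.37
Leather boots $275.29: apparel → 8.75% → $24.09
Greeting card $7.40: everything else → 8.25% → $0.61
Total tax = $0.99 + $6.37 + $24.09 + $0.61 = $32.06

$32.06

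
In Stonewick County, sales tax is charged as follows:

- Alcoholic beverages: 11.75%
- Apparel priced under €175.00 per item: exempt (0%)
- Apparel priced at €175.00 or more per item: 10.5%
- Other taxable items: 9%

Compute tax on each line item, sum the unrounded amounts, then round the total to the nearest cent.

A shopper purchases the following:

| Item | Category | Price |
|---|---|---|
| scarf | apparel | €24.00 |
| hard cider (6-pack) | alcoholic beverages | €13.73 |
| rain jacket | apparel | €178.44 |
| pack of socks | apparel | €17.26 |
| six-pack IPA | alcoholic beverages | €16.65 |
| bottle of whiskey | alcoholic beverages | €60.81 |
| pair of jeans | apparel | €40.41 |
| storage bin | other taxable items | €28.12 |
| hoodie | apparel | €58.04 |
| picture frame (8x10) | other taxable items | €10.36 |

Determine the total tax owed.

Scarf €24.00: apparel, under €175.00 → 0% → €0.00
Hard cider (6-pack) €13.73: alcoholic beverages → 11.75% → €1.613275
Rain jacket €178.44: apparel, €175.00 or more → 10.5% → €18.7362
Pack of socks €17.26: apparel, under €175.00 → 0% → €0.00
Six-pack IPA €16.65: alcoholic beverages → 11.75% → €1.956375
Bottle of whiskey €60.81: alcoholic beverages → 11.75% → €7.145175
Pair of jeans €40.41: apparel, under €175.00 → 0% → €0.00
Storage bin €28.12: other taxable items → 9% → €2.5308
Hoodie €58.04: apparel, under €175.00 → 0% → €0.00
Picture frame (8x10) €10.36: other taxable items → 9% → €0.9324
Unrounded tax sum = €32.914225 → €32.91

€32.91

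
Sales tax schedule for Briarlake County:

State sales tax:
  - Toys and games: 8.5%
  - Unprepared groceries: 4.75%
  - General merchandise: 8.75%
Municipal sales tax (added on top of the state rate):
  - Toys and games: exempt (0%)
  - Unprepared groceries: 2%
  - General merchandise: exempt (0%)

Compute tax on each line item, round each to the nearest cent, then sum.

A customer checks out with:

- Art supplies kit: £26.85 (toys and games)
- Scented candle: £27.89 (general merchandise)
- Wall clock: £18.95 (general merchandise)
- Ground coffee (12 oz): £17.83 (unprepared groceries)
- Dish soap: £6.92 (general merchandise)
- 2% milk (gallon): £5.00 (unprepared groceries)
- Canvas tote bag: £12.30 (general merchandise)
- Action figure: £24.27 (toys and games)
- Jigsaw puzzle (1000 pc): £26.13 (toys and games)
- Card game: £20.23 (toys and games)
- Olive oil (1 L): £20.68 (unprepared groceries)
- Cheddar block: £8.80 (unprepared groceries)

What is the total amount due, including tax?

Art supplies kit £26.85: toys and games → 8.5% + 0% municipal = 8.5% → £2.28
Scented candle £27.89: general merchandise → 8.75% + 0% municipal = 8.75% → £2.44
Wall clock £18.95: general merchandise → 8.75% + 0% municipal = 8.75% → £1.66
Ground coffee (12 oz) £17.83: unprepared groceries → 4.75% + 2% municipal = 6.75% → £1.20
Dish soap £6.92: general merchandise → 8.75% + 0% municipal = 8.75% → £0.61
2% milk (gallon) £5.00: unprepared groceries → 4.75% + 2% municipal = 6.75% → £0.34
Canvas tote bag £12.30: general merchandise → 8.75% + 0% municipal = 8.75% → £1.08
Action figure £24.27: toys and games → 8.5% + 0% municipal = 8.5% → £2.06
Jigsaw puzzle (1000 pc) £26.13: toys and games → 8.5% + 0% municipal = 8.5% → £2.22
Card game £20.23: toys and games → 8.5% + 0% municipal = 8.5% → £1.72
Olive oil (1 L) £20.68: unprepared groceries → 4.75% + 2% municipal = 6.75% → £1.40
Cheddar block £8.80: unprepared groceries → 4.75% + 2% municipal = 6.75% → £0.59
Subtotal = £215.85; tax = £17.60; total due = £233.45

£233.45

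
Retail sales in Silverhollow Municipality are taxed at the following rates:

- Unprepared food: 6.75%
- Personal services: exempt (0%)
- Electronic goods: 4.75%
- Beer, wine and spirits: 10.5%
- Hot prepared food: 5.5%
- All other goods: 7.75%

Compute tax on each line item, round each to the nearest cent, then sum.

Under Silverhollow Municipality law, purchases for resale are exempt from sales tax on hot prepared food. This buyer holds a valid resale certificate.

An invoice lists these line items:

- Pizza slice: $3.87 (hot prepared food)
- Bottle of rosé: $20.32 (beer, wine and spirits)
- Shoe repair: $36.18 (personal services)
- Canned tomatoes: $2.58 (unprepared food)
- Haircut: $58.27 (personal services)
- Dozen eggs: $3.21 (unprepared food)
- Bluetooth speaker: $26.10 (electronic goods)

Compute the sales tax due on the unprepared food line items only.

$0.39

Canned tomatoes $2.58: unprepared food → 6.75% → $0.17
Dozen eggs $3.21: unprepared food → 6.75% → $0.22
Tax on unprepared food = $0.17 + $0.22 = $0.39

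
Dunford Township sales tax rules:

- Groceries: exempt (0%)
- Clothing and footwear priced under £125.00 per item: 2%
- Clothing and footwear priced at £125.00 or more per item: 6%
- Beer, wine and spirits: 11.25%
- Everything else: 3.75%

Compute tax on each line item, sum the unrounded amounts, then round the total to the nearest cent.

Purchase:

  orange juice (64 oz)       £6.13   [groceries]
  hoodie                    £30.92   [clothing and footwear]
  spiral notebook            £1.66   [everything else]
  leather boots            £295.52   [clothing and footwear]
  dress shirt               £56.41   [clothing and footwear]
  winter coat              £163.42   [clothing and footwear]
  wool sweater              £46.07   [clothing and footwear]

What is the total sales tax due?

£30.27

Orange juice (64 oz) £6.13: groceries → 0% → £0.00
Hoodie £30.92: clothing and footwear, under £125.00 → 2% → £0.6184
Spiral notebook £1.66: everything else → 3.75% → £0.06225
Leather boots £295.52: clothing and footwear, £125.00 or more → 6% → £17.7312
Dress shirt £56.41: clothing and footwear, under £125.00 → 2% → £1.1282
Winter coat £163.42: clothing and footwear, £125.00 or more → 6% → £9.8052
Wool sweater £46.07: clothing and footwear, under £125.00 → 2% → £0.9214
Unrounded tax sum = £30.26665 → £30.27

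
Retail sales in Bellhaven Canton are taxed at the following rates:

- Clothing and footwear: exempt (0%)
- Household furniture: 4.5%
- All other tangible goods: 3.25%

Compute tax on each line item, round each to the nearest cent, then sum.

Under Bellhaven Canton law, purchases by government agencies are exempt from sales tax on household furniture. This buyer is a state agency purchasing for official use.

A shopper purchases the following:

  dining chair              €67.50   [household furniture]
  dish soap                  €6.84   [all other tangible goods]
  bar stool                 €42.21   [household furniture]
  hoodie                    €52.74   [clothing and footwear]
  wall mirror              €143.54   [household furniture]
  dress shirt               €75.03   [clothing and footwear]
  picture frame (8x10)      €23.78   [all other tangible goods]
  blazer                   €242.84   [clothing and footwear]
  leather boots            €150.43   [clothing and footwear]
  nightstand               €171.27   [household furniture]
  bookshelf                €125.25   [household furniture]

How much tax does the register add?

Dining chair €67.50: household furniture, buyer-exempt → 0% → €0.00
Dish soap €6.84: all other tangible goods → 3.25% → €0.22
Bar stool €42.21: household furniture, buyer-exempt → 0% → €0.00
Hoodie €52.74: clothing and footwear → 0% → €0.00
Wall mirror €143.54: household furniture, buyer-exempt → 0% → €0.00
Dress shirt €75.03: clothing and footwear → 0% → €0.00
Picture frame (8x10) €23.78: all other tangible goods → 3.25% → €0.77
Blazer €242.84: clothing and footwear → 0% → €0.00
Leather boots €150.43: clothing and footwear → 0% → €0.00
Nightstand €171.27: household furniture, buyer-exempt → 0% → €0.00
Bookshelf €125.25: household furniture, buyer-exempt → 0% → €0.00
Total tax = €0.22 + €0.77 = €0.99

€0.99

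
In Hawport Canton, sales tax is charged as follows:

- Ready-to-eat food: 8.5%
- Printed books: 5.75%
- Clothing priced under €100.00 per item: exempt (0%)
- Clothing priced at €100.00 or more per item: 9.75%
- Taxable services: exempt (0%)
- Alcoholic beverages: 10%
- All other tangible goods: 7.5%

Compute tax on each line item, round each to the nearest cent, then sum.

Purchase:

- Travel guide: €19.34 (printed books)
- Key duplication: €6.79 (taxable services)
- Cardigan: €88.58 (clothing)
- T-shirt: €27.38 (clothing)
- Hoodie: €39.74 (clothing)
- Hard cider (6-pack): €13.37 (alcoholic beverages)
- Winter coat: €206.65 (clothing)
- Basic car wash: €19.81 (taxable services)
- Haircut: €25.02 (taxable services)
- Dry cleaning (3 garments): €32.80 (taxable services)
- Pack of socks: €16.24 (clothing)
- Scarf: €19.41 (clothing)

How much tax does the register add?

Travel guide €19.34: printed books → 5.75% → €1.11
Key duplication €6.79: taxable services → 0% → €0.00
Cardigan €88.58: clothing, under €100.00 → 0% → €0.00
T-shirt €27.38: clothing, under €100.00 → 0% → €0.00
Hoodie €39.74: clothing, under €100.00 → 0% → €0.00
Hard cider (6-pack) €13.37: alcoholic beverages → 10% → €1.34
Winter coat €206.65: clothing, €100.00 or more → 9.75% → €20.15
Basic car wash €19.81: taxable services → 0% → €0.00
Haircut €25.02: taxable services → 0% → €0.00
Dry cleaning (3 garments) €32.80: taxable services → 0% → €0.00
Pack of socks €16.24: clothing, under €100.00 → 0% → €0.00
Scarf €19.41: clothing, under €100.00 → 0% → €0.00
Total tax = €1.11 + €1.34 + €20.15 = €22.60

€22.60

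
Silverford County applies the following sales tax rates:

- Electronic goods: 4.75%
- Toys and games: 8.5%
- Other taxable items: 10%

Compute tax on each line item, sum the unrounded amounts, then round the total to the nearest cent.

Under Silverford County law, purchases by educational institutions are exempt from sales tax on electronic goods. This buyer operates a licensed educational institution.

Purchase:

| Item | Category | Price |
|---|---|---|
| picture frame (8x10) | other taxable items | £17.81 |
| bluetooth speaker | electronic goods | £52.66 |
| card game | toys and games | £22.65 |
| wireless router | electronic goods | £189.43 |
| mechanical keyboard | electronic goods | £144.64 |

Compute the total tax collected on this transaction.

£3.71

Picture frame (8x10) £17.81: other taxable items → 10% → £1.781
Bluetooth speaker £52.66: electronic goods, buyer-exempt → 0% → £0.00
Card game £22.65: toys and games → 8.5% → £1.92525
Wireless router £189.43: electronic goods, buyer-exempt → 0% → £0.00
Mechanical keyboard £144.64: electronic goods, buyer-exempt → 0% → £0.00
Unrounded tax sum = £3.70625 → £3.71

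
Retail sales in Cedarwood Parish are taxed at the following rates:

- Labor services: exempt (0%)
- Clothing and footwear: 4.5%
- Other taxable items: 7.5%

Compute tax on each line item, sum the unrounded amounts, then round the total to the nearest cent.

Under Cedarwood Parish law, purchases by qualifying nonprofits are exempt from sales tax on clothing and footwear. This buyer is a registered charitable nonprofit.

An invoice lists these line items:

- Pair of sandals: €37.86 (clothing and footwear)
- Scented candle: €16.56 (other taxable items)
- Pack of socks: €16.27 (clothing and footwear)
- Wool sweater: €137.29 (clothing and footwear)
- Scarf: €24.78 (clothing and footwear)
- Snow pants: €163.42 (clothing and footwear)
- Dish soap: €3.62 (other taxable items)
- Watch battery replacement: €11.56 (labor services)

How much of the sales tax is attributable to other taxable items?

Scented candle €16.56: other taxable items → 7.5% → €1.242
Dish soap €3.62: other taxable items → 7.5% → €0.2715
Tax on other taxable items: unrounded sum = €1.5135 → €1.51

€1.51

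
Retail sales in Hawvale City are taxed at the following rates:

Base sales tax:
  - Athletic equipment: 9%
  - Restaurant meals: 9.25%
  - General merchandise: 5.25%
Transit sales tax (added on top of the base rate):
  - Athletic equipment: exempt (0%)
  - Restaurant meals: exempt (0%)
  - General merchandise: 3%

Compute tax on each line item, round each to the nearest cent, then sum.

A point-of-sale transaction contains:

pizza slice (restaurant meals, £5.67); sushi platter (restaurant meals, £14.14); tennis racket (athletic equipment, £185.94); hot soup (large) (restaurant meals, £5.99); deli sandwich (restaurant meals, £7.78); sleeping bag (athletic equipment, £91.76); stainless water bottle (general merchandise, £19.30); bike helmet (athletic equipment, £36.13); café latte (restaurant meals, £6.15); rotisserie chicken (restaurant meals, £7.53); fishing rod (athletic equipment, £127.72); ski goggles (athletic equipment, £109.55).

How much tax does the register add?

Pizza slice £5.67: restaurant meals → 9.25% + 0% transit = 9.25% → £0.52
Sushi platter £14.14: restaurant meals → 9.25% + 0% transit = 9.25% → £1.31
Tennis racket £185.94: athletic equipment → 9% + 0% transit = 9% → £16.73
Hot soup (large) £5.99: restaurant meals → 9.25% + 0% transit = 9.25% → £0.55
Deli sandwich £7.78: restaurant meals → 9.25% + 0% transit = 9.25% → £0.72
Sleeping bag £91.76: athletic equipment → 9% + 0% transit = 9% → £8.26
Stainless water bottle £19.30: general merchandise → 5.25% + 3% transit = 8.25% → £1.59
Bike helmet £36.13: athletic equipment → 9% + 0% transit = 9% → £3.25
Café latte £6.15: restaurant meals → 9.25% + 0% transit = 9.25% → £0.57
Rotisserie chicken £7.53: restaurant meals → 9.25% + 0% transit = 9.25% → £0.70
Fishing rod £127.72: athletic equipment → 9% + 0% transit = 9% → £11.49
Ski goggles £109.55: athletic equipment → 9% + 0% transit = 9% → £9.86
Total tax = £0.52 + £1.31 + £16.73 + £0.55 + £0.72 + £8.26 + £1.59 + £3.25 + £0.57 + £0.70 + £11.49 + £9.86 = £55.55

£55.55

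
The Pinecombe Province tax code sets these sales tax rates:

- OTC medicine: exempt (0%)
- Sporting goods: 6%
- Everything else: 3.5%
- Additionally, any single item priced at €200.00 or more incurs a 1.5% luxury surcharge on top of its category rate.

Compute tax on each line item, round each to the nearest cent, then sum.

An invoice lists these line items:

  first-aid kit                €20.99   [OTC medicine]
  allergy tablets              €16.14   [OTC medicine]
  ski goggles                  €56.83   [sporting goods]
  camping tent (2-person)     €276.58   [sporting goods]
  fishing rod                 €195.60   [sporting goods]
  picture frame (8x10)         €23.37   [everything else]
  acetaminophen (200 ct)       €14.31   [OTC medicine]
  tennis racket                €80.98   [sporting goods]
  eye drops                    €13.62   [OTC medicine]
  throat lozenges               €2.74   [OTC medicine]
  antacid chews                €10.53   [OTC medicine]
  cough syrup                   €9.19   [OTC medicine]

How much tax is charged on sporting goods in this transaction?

Ski goggles €56.83: sporting goods → 6% → €3.41
Camping tent (2-person) €276.58: sporting goods → 6% + 1.5% surcharge = 7.5% → €20.74
Fishing rod €195.60: sporting goods → 6% → €11.74
Tennis racket €80.98: sporting goods → 6% → €4.86
Tax on sporting goods = €3.41 + €20.74 + €11.74 + €4.86 = €40.75

€40.75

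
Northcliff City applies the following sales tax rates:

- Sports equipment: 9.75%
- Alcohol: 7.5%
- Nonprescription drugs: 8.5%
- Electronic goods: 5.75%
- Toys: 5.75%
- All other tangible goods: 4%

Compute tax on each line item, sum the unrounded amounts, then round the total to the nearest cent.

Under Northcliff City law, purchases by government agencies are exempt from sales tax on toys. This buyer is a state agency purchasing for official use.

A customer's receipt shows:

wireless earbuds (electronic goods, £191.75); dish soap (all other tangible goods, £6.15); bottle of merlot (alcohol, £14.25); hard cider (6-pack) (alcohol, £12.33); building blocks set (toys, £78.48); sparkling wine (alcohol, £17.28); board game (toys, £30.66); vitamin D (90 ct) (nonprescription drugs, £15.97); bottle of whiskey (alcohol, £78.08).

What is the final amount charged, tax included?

£466.72

Wireless earbuds £191.75: electronic goods → 5.75% → £11.025625
Dish soap £6.15: all other tangible goods → 4% → £0.246
Bottle of merlot £14.25: alcohol → 7.5% → £1.06875
Hard cider (6-pack) £12.33: alcohol → 7.5% → £0.92475
Building blocks set £78.48: toys, buyer-exempt → 0% → £0.00
Sparkling wine £17.28: alcohol → 7.5% → £1.296
Board game £30.66: toys, buyer-exempt → 0% → £0.00
Vitamin D (90 ct) £15.97: nonprescription drugs → 8.5% → £1.35745
Bottle of whiskey £78.08: alcohol → 7.5% → £5.856
Subtotal = £444.95; unrounded tax = £21.774575 → £21.77; total due = £466.72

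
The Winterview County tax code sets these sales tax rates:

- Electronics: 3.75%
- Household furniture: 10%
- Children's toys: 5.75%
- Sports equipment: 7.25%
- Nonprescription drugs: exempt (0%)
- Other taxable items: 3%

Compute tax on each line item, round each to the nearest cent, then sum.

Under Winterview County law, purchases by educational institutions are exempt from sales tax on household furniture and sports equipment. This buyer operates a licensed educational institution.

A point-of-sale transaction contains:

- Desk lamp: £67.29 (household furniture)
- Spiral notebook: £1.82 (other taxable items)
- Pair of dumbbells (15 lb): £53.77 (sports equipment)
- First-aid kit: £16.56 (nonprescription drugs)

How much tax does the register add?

£0.05

Desk lamp £67.29: household furniture, buyer-exempt → 0% → £0.00
Spiral notebook £1.82: other taxable items → 3% → £0.05
Pair of dumbbells (15 lb) £53.77: sports equipment, buyer-exempt → 0% → £0.00
First-aid kit £16.56: nonprescription drugs → 0% → £0.00
Total tax = £0.05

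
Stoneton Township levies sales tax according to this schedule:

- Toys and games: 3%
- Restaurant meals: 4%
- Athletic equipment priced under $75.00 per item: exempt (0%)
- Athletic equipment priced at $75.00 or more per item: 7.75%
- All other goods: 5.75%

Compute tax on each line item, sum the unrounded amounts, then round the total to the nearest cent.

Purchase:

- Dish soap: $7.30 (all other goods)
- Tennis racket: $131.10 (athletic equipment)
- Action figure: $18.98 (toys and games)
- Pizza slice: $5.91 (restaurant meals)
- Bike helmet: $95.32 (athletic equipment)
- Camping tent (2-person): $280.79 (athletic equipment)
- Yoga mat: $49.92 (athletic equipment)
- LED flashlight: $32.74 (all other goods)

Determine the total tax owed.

Dish soap $7.30: all other goods → 5.75% → $0.41975
Tennis racket $131.10: athletic equipment, $75.00 or more → 7.75% → $10.16025
Action figure $18.98: toys and games → 3% → $0.5694
Pizza slice $5.91: restaurant meals → 4% → $0.2364
Bike helmet $95.32: athletic equipment, $75.00 or more → 7.75% → $7.3873
Camping tent (2-person) $280.79: athletic equipment, $75.00 or more → 7.75% → $21.761225
Yoga mat $49.92: athletic equipment, under $75.00 → 0% → $0.00
LED flashlight $32.74: all other goods → 5.75% → $1.88255
Unrounded tax sum = $42.416875 → $42.42

$42.42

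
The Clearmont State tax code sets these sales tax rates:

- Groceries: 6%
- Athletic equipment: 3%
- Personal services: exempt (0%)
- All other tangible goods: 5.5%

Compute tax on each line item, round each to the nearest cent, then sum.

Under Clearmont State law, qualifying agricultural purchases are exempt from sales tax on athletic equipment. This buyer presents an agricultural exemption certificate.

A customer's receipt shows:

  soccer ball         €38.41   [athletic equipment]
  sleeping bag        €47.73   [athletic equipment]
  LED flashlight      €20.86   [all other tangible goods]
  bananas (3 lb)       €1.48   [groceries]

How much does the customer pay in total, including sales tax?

€109.72

Soccer ball €38.41: athletic equipment, buyer-exempt → 0% → €0.00
Sleeping bag €47.73: athletic equipment, buyer-exempt → 0% → €0.00
LED flashlight €20.86: all other tangible goods → 5.5% → €1.15
Bananas (3 lb) €1.48: groceries → 6% → €0.09
Subtotal = €108.48; tax = €1.24; total due = €109.72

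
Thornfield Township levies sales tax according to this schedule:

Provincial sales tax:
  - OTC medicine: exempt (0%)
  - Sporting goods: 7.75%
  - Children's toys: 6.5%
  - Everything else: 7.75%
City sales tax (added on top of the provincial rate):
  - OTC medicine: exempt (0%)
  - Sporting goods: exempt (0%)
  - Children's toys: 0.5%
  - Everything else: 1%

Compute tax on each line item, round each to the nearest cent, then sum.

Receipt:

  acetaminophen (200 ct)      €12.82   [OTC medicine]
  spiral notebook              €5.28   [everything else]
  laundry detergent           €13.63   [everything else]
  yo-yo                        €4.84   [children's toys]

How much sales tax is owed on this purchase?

€1.99

Acetaminophen (200 ct) €12.82: OTC medicine → 0% + 0% city = 0% → €0.00
Spiral notebook €5.28: everything else → 7.75% + 1% city = 8.75% → €0.46
Laundry detergent €13.63: everything else → 7.75% + 1% city = 8.75% → €1.19
Yo-yo €4.84: children's toys → 6.5% + 0.5% city = 7% → €0.34
Total tax = €0.46 + €1.19 + €0.34 = €1.99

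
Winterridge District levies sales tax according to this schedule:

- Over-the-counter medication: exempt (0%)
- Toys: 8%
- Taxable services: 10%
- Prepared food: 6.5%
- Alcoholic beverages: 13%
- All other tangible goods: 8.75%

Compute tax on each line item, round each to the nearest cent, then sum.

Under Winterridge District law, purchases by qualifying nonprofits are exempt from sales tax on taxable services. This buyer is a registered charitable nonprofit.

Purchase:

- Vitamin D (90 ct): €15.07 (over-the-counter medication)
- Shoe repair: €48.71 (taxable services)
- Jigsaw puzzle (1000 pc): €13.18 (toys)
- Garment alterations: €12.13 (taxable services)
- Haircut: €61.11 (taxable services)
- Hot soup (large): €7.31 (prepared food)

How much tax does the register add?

€1.53

Vitamin D (90 ct) €15.07: over-the-counter medication → 0% → €0.00
Shoe repair €48.71: taxable services, buyer-exempt → 0% → €0.00
Jigsaw puzzle (1000 pc) €13.18: toys → 8% → €1.05
Garment alterations €12.13: taxable services, buyer-exempt → 0% → €0.00
Haircut €61.11: taxable services, buyer-exempt → 0% → €0.00
Hot soup (large) €7.31: prepared food → 6.5% → €0.48
Total tax = €1.05 + €0.48 = €1.53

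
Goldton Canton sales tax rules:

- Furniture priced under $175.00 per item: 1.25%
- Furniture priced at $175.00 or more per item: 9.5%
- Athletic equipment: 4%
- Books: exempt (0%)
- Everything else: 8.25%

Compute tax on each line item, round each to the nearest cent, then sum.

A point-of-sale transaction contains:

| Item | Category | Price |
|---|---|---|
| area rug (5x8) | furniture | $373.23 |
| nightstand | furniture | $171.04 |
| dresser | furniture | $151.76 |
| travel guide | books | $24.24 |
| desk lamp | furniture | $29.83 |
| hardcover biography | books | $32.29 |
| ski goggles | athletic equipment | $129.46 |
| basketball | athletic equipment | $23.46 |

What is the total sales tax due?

$45.99

Area rug (5x8) $373.23: furniture, $175.00 or more → 9.5% → $35.46
Nightstand $171.04: furniture, under $175.00 → 1.25% → $2.14
Dresser $151.76: furniture, under $175.00 → 1.25% → $1.90
Travel guide $24.24: books → 0% → $0.00
Desk lamp $29.83: furniture, under $175.00 → 1.25% → $0.37
Hardcover biography $32.29: books → 0% → $0.00
Ski goggles $129.46: athletic equipment → 4% → $5.18
Basketball $23.46: athletic equipment → 4% → $0.94
Total tax = $35.46 + $2.14 + $1.90 + $0.37 + $5.18 + $0.94 = $45.99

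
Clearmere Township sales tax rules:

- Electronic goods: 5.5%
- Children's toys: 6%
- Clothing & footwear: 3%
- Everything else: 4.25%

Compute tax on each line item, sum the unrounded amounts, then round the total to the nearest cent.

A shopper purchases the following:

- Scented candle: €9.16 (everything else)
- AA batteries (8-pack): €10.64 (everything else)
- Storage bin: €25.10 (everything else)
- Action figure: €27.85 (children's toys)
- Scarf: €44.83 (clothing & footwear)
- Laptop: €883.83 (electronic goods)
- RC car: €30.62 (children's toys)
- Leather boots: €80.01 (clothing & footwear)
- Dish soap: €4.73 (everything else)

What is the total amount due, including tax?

€1174.74

Scented candle €9.16: everything else → 4.25% → €0.3893
AA batteries (8-pack) €10.64: everything else → 4.25% → €0.4522
Storage bin €25.10: everything else → 4.25% → €1.06675
Action figure €27.85: children's toys → 6% → €1.671
Scarf €44.83: clothing & footwear → 3% → €1.3449
Laptop €883.83: electronic goods → 5.5% → €48.61065
RC car €30.62: children's toys → 6% → €1.8372
Leather boots €80.01: clothing & footwear → 3% → €2.4003
Dish soap €4.73: everything else → 4.25% → €0.201025
Subtotal = €1116.77; unrounded tax = €57.973325 → €57.97; total due = €1174.74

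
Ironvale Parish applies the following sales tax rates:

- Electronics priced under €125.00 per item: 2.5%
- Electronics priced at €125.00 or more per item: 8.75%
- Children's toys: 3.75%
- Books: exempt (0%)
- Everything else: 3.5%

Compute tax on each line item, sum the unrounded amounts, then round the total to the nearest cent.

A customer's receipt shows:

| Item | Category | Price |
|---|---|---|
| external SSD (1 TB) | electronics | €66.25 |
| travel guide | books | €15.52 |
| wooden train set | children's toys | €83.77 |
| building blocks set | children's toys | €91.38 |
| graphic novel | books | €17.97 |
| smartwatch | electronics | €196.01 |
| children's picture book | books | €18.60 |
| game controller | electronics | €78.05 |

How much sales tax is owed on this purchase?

€27.33

External SSD (1 TB) €66.25: electronics, under €125.00 → 2.5% → €1.65625
Travel guide €15.52: books → 0% → €0.00
Wooden train set €83.77: children's toys → 3.75% → €3.141375
Building blocks set €91.38: children's toys → 3.75% → €3.42675
Graphic novel €17.97: books → 0% → €0.00
Smartwatch €196.01: electronics, €125.00 or more → 8.75% → €17.150875
Children's picture book €18.60: books → 0% → €0.00
Game controller €78.05: electronics, under €125.00 → 2.5% → €1.95125
Unrounded tax sum = €27.3265 → €27.33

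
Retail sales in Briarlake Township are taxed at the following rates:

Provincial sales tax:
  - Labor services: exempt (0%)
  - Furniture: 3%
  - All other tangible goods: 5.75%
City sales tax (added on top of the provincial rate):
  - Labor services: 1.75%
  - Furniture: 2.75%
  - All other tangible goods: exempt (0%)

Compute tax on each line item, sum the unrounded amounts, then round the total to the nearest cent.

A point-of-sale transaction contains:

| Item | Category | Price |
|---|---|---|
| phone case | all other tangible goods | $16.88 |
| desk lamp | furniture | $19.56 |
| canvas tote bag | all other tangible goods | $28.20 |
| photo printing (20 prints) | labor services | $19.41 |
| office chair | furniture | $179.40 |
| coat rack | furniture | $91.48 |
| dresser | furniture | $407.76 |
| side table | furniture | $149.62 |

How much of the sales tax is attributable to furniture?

$48.75

Desk lamp $19.56: furniture → 3% + 2.75% city = 5.75% → $1.1247
Office chair $179.40: furniture → 3% + 2.75% city = 5.75% → $10.3155
Coat rack $91.48: furniture → 3% + 2.75% city = 5.75% → $5.2601
Dresser $407.76: furniture → 3% + 2.75% city = 5.75% → $23.4462
Side table $149.62: furniture → 3% + 2.75% city = 5.75% → $8.60315
Tax on furniture: unrounded sum = $48.74965 → $48.75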